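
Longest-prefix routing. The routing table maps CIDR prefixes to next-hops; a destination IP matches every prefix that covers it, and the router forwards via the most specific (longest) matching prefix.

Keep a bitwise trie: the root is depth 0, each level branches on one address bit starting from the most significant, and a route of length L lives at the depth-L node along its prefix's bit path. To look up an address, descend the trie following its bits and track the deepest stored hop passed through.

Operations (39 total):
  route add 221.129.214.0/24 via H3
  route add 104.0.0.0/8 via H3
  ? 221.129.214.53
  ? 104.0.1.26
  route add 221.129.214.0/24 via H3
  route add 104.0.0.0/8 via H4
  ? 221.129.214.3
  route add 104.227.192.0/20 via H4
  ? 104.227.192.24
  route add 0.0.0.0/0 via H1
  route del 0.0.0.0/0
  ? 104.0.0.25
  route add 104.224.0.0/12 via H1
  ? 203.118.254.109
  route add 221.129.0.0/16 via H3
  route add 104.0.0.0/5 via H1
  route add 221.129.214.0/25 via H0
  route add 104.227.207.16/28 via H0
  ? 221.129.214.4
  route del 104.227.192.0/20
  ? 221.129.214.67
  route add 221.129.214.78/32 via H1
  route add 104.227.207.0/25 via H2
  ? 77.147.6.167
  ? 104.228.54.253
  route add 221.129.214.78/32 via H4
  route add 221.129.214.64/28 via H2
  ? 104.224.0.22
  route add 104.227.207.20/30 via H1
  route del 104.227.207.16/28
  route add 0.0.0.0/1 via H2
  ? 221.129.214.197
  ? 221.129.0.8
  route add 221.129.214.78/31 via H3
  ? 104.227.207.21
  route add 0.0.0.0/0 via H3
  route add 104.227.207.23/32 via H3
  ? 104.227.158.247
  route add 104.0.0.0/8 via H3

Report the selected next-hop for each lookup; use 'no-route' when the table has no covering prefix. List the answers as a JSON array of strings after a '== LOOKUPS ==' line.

Trace:
  add 221.129.214.0/24 -> H3 at depth 24
  add 104.0.0.0/8 -> H3 at depth 8
  lookup 221.129.214.53: bits 110111011000000111010110 walk d0:-→d1:-→d2:-→d3:-→d4:-→d5:-→d6:-→d7:-→d8:-→d9:-→d10:-→d11:-→d12:-→d13:-→d14:-→d15:-→d16:-→d17:-→d18:-→d19:-→d20:-→d21:-→d22:-→d23:-→d24:H3 -> H3
  lookup 104.0.1.26: bits 01101000 walk d0:-→d1:-→d2:-→d3:-→d4:-→d5:-→d6:-→d7:-→d8:H3 -> H3
  add 221.129.214.0/24 -> H3 at depth 24
  add 104.0.0.0/8 -> H4 at depth 8
  lookup 221.129.214.3: bits 110111011000000111010110 walk d0:-→d1:-→d2:-→d3:-→d4:-→d5:-→d6:-→d7:-→d8:-→d9:-→d10:-→d11:-→d12:-→d13:-→d14:-→d15:-→d16:-→d17:-→d18:-→d19:-→d20:-→d21:-→d22:-→d23:-→d24:H3 -> H3
  add 104.227.192.0/20 -> H4 at depth 20
  lookup 104.227.192.24: bits 01101000111000111100 walk d0:-→d1:-→d2:-→d3:-→d4:-→d5:-→d6:-→d7:-→d8:H4→d9:-→d10:-→d11:-→d12:-→d13:-→d14:-→d15:-→d16:-→d17:-→d18:-→d19:-→d20:H4 -> H4
  add 0.0.0.0/0 -> H1 at depth 0
  - 0.0.0.0/0 clear@0
  lookup 104.0.0.25: bits 01101000 walk d0:-→d1:-→d2:-→d3:-→d4:-→d5:-→d6:-→d7:-→d8:H4 -> H4
  add 104.224.0.0/12 -> H1 at depth 12
  lookup 203.118.254.109: bits 110 walk d0:-→d1:-→d2:-→d3:- -> no-route
  add 221.129.0.0/16 -> H3 at depth 16
  add 104.0.0.0/5 -> H1 at depth 5
  add 221.129.214.0/25 -> H0 at depth 25
  add 104.227.207.16/28 -> H0 at depth 28
  lookup 221.129.214.4: bits 1101110110000001110101100 walk d0:-→d1:-→d2:-→d3:-→d4:-→d5:-→d6:-→d7:-→d8:-→d9:-→d10:-→d11:-→d12:-→d13:-→d14:-→d15:-→d16:H3→d17:-→d18:-→d19:-→d20:-→d21:-→d22:-→d23:-→d24:H3→d25:H0 -> H0
  - 104.227.192.0/20 clear@20
  lookup 221.129.214.67: bits 1101110110000001110101100 walk d0:-→d1:-→d2:-→d3:-→d4:-→d5:-→d6:-→d7:-→d8:-→d9:-→d10:-→d11:-→d12:-→d13:-→d14:-→d15:-→d16:H3→d17:-→d18:-→d19:-→d20:-→d21:-→d22:-→d23:-→d24:H3→d25:H0 -> H0
  add 221.129.214.78/32 -> H1 at depth 32
  add 104.227.207.0/25 -> H2 at depth 25
  lookup 77.147.6.167: bits 01 walk d0:-→d1:-→d2:- -> no-route
  lookup 104.228.54.253: bits 0110100011100 walk d0:-→d1:-→d2:-→d3:-→d4:-→d5:H1→d6:-→d7:-→d8:H4→d9:-→d10:-→d11:-→d12:H1→d13:- -> H1
  add 221.129.214.78/32 -> H4 at depth 32
  add 221.129.214.64/28 -> H2 at depth 28
  lookup 104.224.0.22: bits 01101000111000 walk d0:-→d1:-→d2:-→d3:-→d4:-→d5:H1→d6:-→d7:-→d8:H4→d9:-→d10:-→d11:-→d12:H1→d13:-→d14:- -> H1
  add 104.227.207.20/30 -> H1 at depth 30
  - 104.227.207.16/28 clear@28
  add 0.0.0.0/1 -> H2 at depth 1
  lookup 221.129.214.197: bits 110111011000000111010110 walk d0:-→d1:-→d2:-→d3:-→d4:-→d5:-→d6:-→d7:-→d8:-→d9:-→d10:-→d11:-→d12:-→d13:-→d14:-→d15:-→d16:H3→d17:-→d18:-→d19:-→d20:-→d21:-→d22:-→d23:-→d24:H3 -> H3
  lookup 221.129.0.8: bits 1101110110000001 walk d0:-→d1:-→d2:-→d3:-→d4:-→d5:-→d6:-→d7:-→d8:-→d9:-→d10:-→d11:-→d12:-→d13:-→d14:-→d15:-→d16:H3 -> H3
  add 221.129.214.78/31 -> H3 at depth 31
  lookup 104.227.207.21: bits 011010001110001111001111000101 walk d0:-→d1:H2→d2:-→d3:-→d4:-→d5:H1→d6:-→d7:-→d8:H4→d9:-→d10:-→d11:-→d12:H1→d13:-→d14:-→d15:-→d16:-→d17:-→d18:-→d19:-→d20:-→d21:-→d22:-→d23:-→d24:-→d25:H2→d26:-→d27:-→d28:-→d29:-→d30:H1 -> H1
  add 0.0.0.0/0 -> H3 at depth 0
  add 104.227.207.23/32 -> H3 at depth 32
  lookup 104.227.158.247: bits 01101000111000111 walk d0:H3→d1:H2→d2:-→d3:-→d4:-→d5:H1→d6:-→d7:-→d8:H4→d9:-→d10:-→d11:-→d12:H1→d13:-→d14:-→d15:-→d16:-→d17:- -> H1
  add 104.0.0.0/8 -> H3 at depth 8

== LOOKUPS ==
["H3","H3","H3","H4","H4","no-route","H0","H0","no-route","H1","H1","H3","H3","H1","H1"]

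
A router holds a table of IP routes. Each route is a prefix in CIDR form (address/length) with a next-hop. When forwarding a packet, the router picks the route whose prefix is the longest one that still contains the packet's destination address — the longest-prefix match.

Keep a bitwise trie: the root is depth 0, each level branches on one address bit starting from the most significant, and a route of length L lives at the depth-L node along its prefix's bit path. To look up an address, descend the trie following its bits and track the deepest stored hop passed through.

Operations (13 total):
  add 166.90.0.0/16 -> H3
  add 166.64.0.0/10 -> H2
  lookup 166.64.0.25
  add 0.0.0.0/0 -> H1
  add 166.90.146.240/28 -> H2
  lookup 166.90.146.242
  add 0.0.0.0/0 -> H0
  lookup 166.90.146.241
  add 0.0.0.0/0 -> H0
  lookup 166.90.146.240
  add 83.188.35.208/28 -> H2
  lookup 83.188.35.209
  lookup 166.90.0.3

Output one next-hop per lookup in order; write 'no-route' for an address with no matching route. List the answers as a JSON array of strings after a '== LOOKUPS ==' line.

Process each operation:
  + 166.90.0.0/16 (H3) depth=16
  + 166.64.0.0/10 (H2) depth=10
  Q 166.64.0.25: descend 10100110010 ; hops seen [H2] ; pick H2
  + 0.0.0.0/0 (H1) depth=0
  + 166.90.146.240/28 (H2) depth=28
  Q 166.90.146.242: descend 1010011001011010100100101111 ; hops seen [H1,H2,H3,H2] ; pick H2
  + 0.0.0.0/0 (H0) depth=0
  Q 166.90.146.241: descend 1010011001011010100100101111 ; hops seen [H0,H2,H3,H2] ; pick H2
  + 0.0.0.0/0 (H0) depth=0
  Q 166.90.146.240: descend 1010011001011010100100101111 ; hops seen [H0,H2,H3,H2] ; pick H2
  + 83.188.35.208/28 (H2) depth=28
  Q 83.188.35.209: descend 0101001110111100001000111101 ; hops seen [H0,H2] ; pick H2
  Q 166.90.0.3: descend 1010011001011010 ; hops seen [H0,H2,H3] ; pick H3

== LOOKUPS ==
["H2","H2","H2","H2","H2","H3"]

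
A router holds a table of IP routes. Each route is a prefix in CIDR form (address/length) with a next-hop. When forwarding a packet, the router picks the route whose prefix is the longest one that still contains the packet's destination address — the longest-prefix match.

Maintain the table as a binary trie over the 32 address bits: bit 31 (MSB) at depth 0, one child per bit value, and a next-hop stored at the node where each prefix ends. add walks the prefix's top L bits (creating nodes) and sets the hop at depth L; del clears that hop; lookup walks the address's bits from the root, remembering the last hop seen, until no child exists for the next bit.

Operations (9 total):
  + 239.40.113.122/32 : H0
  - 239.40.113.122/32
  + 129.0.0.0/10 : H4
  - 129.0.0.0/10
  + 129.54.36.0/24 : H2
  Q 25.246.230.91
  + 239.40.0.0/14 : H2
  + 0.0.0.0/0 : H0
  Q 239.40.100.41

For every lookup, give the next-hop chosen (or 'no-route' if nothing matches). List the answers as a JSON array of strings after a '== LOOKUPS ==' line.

Trace:
  add 239.40.113.122/32 -> H0 at depth 32
  del 239.40.113.122/32 (clear depth 32)
  add 129.0.0.0/10 -> H4 at depth 10
  del 129.0.0.0/10 (clear depth 10)
  add 129.54.36.0/24 -> H2 at depth 24
  Q 25.246.230.91: descend ε ; hops seen [∅] ; pick no-route
  add 239.40.0.0/14 -> H2 at depth 14
  add 0.0.0.0/0 -> H0 at depth 0
  Q 239.40.100.41: descend 1110111100101000011 ; hops seen [H0,H2] ; pick H2

== LOOKUPS ==
["no-route","H2"]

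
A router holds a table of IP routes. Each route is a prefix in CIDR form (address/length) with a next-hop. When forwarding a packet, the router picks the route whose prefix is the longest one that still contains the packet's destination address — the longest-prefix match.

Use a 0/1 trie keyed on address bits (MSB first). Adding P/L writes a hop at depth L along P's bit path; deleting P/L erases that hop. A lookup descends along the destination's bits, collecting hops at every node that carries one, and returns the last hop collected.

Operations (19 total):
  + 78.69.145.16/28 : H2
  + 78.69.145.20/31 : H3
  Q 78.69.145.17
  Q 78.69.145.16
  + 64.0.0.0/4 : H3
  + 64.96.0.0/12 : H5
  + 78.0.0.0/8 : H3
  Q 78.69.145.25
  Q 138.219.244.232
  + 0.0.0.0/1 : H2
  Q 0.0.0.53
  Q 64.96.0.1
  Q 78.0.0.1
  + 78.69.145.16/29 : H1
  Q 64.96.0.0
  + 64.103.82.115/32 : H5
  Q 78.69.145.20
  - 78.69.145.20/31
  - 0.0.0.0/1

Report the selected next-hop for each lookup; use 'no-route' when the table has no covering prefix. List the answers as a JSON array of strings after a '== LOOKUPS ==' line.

Apply in order:
  + 78.69.145.16/28 (H2) depth=28
  + 78.69.145.20/31 (H3) depth=31
  lookup 78.69.145.17: bits 01001110010001011001000100010 walk d0:-→d1:-→d2:-→d3:-→d4:-→d5:-→d6:-→d7:-→d8:-→d9:-→d10:-→d11:-→d12:-→d13:-→d14:-→d15:-→d16:-→d17:-→d18:-→d19:-→d20:-→d21:-→d22:-→d23:-→d24:-→d25:-→d26:-→d27:-→d28:H2→d29:- -> H2
  lookup 78.69.145.16: bits 01001110010001011001000100010 walk d0:-→d1:-→d2:-→d3:-→d4:-→d5:-→d6:-→d7:-→d8:-→d9:-→d10:-→d11:-→d12:-→d13:-→d14:-→d15:-→d16:-→d17:-→d18:-→d19:-→d20:-→d21:-→d22:-→d23:-→d24:-→d25:-→d26:-→d27:-→d28:H2→d29:- -> H2
  + 64.0.0.0/4 (H3) depth=4
  + 64.96.0.0/12 (H5) depth=12
  + 78.0.0.0/8 (H3) depth=8
  lookup 78.69.145.25: bits 0100111001000101100100010001 walk d0:-→d1:-→d2:-→d3:-→d4:H3→d5:-→d6:-→d7:-→d8:H3→d9:-→d10:-→d11:-→d12:-→d13:-→d14:-→d15:-→d16:-→d17:-→d18:-→d19:-→d20:-→d21:-→d22:-→d23:-→d24:-→d25:-→d26:-→d27:-→d28:H2 -> H2
  lookup 138.219.244.232: bits ε walk d0:- -> no-route
  + 0.0.0.0/1 (H2) depth=1
  lookup 0.0.0.53: bits 0 walk d0:-→d1:H2 -> H2
  lookup 64.96.0.1: bits 010000000110 walk d0:-→d1:H2→d2:-→d3:-→d4:H3→d5:-→d6:-→d7:-→d8:-→d9:-→d10:-→d11:-→d12:H5 -> H5
  lookup 78.0.0.1: bits 010011100 walk d0:-→d1:H2→d2:-→d3:-→d4:H3→d5:-→d6:-→d7:-→d8:H3→d9:- -> H3
  + 78.69.145.16/29 (H1) depth=29
  lookup 64.96.0.0: bits 010000000110 walk d0:-→d1:H2→d2:-→d3:-→d4:H3→d5:-→d6:-→d7:-→d8:-→d9:-→d10:-→d11:-→d12:H5 -> H5
  + 64.103.82.115/32 (H5) depth=32
  lookup 78.69.145.20: bits 0100111001000101100100010001010 walk d0:-→d1:H2→d2:-→d3:-→d4:H3→d5:-→d6:-→d7:-→d8:H3→d9:-→d10:-→d11:-→d12:-→d13:-→d14:-→d15:-→d16:-→d17:-→d18:-→d19:-→d20:-→d21:-→d22:-→d23:-→d24:-→d25:-→d26:-→d27:-→d28:H2→d29:H1→d30:-→d31:H3 -> H3
  del 78.69.145.20/31 (clear depth 31)
  del 0.0.0.0/1 (clear depth 1)

== LOOKUPS ==
["H2","H2","H2","no-route","H2","H5","H3","H5","H3"]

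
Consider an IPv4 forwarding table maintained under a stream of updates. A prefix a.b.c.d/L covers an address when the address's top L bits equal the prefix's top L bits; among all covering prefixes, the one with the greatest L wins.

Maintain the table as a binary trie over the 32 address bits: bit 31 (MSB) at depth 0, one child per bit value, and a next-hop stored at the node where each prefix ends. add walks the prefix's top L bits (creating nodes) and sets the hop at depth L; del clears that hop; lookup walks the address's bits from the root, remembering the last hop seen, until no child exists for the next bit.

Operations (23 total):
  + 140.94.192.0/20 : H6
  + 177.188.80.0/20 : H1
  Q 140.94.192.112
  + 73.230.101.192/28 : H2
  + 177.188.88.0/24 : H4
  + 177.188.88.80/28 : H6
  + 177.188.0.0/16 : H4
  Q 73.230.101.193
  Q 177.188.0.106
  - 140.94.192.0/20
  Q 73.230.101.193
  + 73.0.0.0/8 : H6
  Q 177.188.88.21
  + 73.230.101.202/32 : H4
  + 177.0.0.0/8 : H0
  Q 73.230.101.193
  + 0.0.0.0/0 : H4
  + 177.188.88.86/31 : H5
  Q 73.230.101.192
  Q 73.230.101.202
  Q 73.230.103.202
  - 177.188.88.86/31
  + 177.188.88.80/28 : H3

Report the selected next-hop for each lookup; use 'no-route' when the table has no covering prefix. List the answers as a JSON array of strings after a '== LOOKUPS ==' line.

Process each operation:
  + 140.94.192.0/20 (H6) depth=20
  + 177.188.80.0/20 (H1) depth=20
  ? 140.94.192.112  path d0:-→d1:-→d2:-→d3:-→d4:-→d5:-→d6:-→d7:-→d8:-→d9:-→d10:-→d11:-→d12:-→d13:-→d14:-→d15:-→d16:-→d17:-→d18:-→d19:-→d20:H6  best=H6
  + 73.230.101.192/28 (H2) depth=28
  + 177.188.88.0/24 (H4) depth=24
  + 177.188.88.80/28 (H6) depth=28
  + 177.188.0.0/16 (H4) depth=16
  ? 73.230.101.193  path d0:-→d1:-→d2:-→d3:-→d4:-→d5:-→d6:-→d7:-→d8:-→d9:-→d10:-→d11:-→d12:-→d13:-→d14:-→d15:-→d16:-→d17:-→d18:-→d19:-→d20:-→d21:-→d22:-→d23:-→d24:-→d25:-→d26:-→d27:-→d28:H2  best=H2
  ? 177.188.0.106  path d0:-→d1:-→d2:-→d3:-→d4:-→d5:-→d6:-→d7:-→d8:-→d9:-→d10:-→d11:-→d12:-→d13:-→d14:-→d15:-→d16:H4→d17:-  best=H4
  del 140.94.192.0/20 (clear depth 20)
  ? 73.230.101.193  path d0:-→d1:-→d2:-→d3:-→d4:-→d5:-→d6:-→d7:-→d8:-→d9:-→d10:-→d11:-→d12:-→d13:-→d14:-→d15:-→d16:-→d17:-→d18:-→d19:-→d20:-→d21:-→d22:-→d23:-→d24:-→d25:-→d26:-→d27:-→d28:H2  best=H2
  + 73.0.0.0/8 (H6) depth=8
  ? 177.188.88.21  path d0:-→d1:-→d2:-→d3:-→d4:-→d5:-→d6:-→d7:-→d8:-→d9:-→d10:-→d11:-→d12:-→d13:-→d14:-→d15:-→d16:H4→d17:-→d18:-→d19:-→d20:H1→d21:-→d22:-→d23:-→d24:H4→d25:-  best=H4
  + 73.230.101.202/32 (H4) depth=32
  + 177.0.0.0/8 (H0) depth=8
  ? 73.230.101.193  path d0:-→d1:-→d2:-→d3:-→d4:-→d5:-→d6:-→d7:-→d8:H6→d9:-→d10:-→d11:-→d12:-→d13:-→d14:-→d15:-→d16:-→d17:-→d18:-→d19:-→d20:-→d21:-→d22:-→d23:-→d24:-→d25:-→d26:-→d27:-→d28:H2  best=H2
  + 0.0.0.0/0 (H4) depth=0
  + 177.188.88.86/31 (H5) depth=31
  ? 73.230.101.192  path d0:H4→d1:-→d2:-→d3:-→d4:-→d5:-→d6:-→d7:-→d8:H6→d9:-→d10:-→d11:-→d12:-→d13:-→d14:-→d15:-→d16:-→d17:-→d18:-→d19:-→d20:-→d21:-→d22:-→d23:-→d24:-→d25:-→d26:-→d27:-→d28:H2  best=H2
  ? 73.230.101.202  path d0:H4→d1:-→d2:-→d3:-→d4:-→d5:-→d6:-→d7:-→d8:H6→d9:-→d10:-→d11:-→d12:-→d13:-→d14:-→d15:-→d16:-→d17:-→d18:-→d19:-→d20:-→d21:-→d22:-→d23:-→d24:-→d25:-→d26:-→d27:-→d28:H2→d29:-→d30:-→d31:-→d32:H4  best=H4
  ? 73.230.103.202  path d0:H4→d1:-→d2:-→d3:-→d4:-→d5:-→d6:-→d7:-→d8:H6→d9:-→d10:-→d11:-→d12:-→d13:-→d14:-→d15:-→d16:-→d17:-→d18:-→d19:-→d20:-→d21:-→d22:-  best=H6
  del 177.188.88.86/31 (clear depth 31)
  + 177.188.88.80/28 (H3) depth=28

== LOOKUPS ==
["H6","H2","H4","H2","H4","H2","H2","H4","H6"]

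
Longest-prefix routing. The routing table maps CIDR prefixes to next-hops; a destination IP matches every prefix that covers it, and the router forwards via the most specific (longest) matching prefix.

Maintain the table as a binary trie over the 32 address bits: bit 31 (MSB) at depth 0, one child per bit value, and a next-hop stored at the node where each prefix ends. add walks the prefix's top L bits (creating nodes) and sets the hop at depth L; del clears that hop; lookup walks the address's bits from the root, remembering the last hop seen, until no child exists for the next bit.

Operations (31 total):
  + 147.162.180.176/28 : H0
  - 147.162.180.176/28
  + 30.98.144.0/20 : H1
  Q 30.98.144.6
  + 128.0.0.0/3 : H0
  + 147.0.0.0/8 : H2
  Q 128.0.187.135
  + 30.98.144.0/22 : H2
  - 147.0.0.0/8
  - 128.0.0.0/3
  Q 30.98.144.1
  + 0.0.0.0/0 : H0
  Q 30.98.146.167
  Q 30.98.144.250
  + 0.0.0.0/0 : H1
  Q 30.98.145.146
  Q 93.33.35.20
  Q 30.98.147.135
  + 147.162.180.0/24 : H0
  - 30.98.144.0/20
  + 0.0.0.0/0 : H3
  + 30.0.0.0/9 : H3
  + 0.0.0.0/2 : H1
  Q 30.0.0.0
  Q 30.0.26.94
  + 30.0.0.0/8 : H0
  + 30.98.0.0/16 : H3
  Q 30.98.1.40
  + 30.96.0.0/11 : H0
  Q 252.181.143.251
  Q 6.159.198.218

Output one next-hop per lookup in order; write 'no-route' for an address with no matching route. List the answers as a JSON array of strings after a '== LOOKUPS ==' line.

Trace:
  + 147.162.180.176/28 (H0) depth=28
  del 147.162.180.176/28 (clear depth 28)
  + 30.98.144.0/20 (H1) depth=20
  ? 30.98.144.6  path d0:-→d1:-→d2:-→d3:-→d4:-→d5:-→d6:-→d7:-→d8:-→d9:-→d10:-→d11:-→d12:-→d13:-→d14:-→d15:-→d16:-→d17:-→d18:-→d19:-→d20:H1  best=H1
  + 128.0.0.0/3 (H0) depth=3
  + 147.0.0.0/8 (H2) depth=8
  ? 128.0.187.135  path d0:-→d1:-→d2:-→d3:H0  best=H0
  + 30.98.144.0/22 (H2) depth=22
  del 147.0.0.0/8 (clear depth 8)
  del 128.0.0.0/3 (clear depth 3)
  ? 30.98.144.1  path d0:-→d1:-→d2:-→d3:-→d4:-→d5:-→d6:-→d7:-→d8:-→d9:-→d10:-→d11:-→d12:-→d13:-→d14:-→d15:-→d16:-→d17:-→d18:-→d19:-→d20:H1→d21:-→d22:H2  best=H2
  + 0.0.0.0/0 (H0) depth=0
  ? 30.98.146.167  path d0:H0→d1:-→d2:-→d3:-→d4:-→d5:-→d6:-→d7:-→d8:-→d9:-→d10:-→d11:-→d12:-→d13:-→d14:-→d15:-→d16:-→d17:-→d18:-→d19:-→d20:H1→d21:-→d22:H2  best=H2
  ? 30.98.144.250  path d0:H0→d1:-→d2:-→d3:-→d4:-→d5:-→d6:-→d7:-→d8:-→d9:-→d10:-→d11:-→d12:-→d13:-→d14:-→d15:-→d16:-→d17:-→d18:-→d19:-→d20:H1→d21:-→d22:H2  best=H2
  + 0.0.0.0/0 (H1) depth=0
  ? 30.98.145.146  path d0:H1→d1:-→d2:-→d3:-→d4:-→d5:-→d6:-→d7:-→d8:-→d9:-→d10:-→d11:-→d12:-→d13:-→d14:-→d15:-→d16:-→d17:-→d18:-→d19:-→d20:H1→d21:-→d22:H2  best=H2
  ? 93.33.35.20  path d0:H1→d1:-  best=H1
  ? 30.98.147.135  path d0:H1→d1:-→d2:-→d3:-→d4:-→d5:-→d6:-→d7:-→d8:-→d9:-→d10:-→d11:-→d12:-→d13:-→d14:-→d15:-→d16:-→d17:-→d18:-→d19:-→d20:H1→d21:-→d22:H2  best=H2
  + 147.162.180.0/24 (H0) depth=24
  del 30.98.144.0/20 (clear depth 20)
  + 0.0.0.0/0 (H3) depth=0
  + 30.0.0.0/9 (H3) depth=9
  + 0.0.0.0/2 (H1) depth=2
  ? 30.0.0.0  path d0:H3→d1:-→d2:H1→d3:-→d4:-→d5:-→d6:-→d7:-→d8:-→d9:H3  best=H3
  ? 30.0.26.94  path d0:H3→d1:-→d2:H1→d3:-→d4:-→d5:-→d6:-→d7:-→d8:-→d9:H3  best=H3
  + 30.0.0.0/8 (H0) depth=8
  + 30.98.0.0/16 (H3) depth=16
  ? 30.98.1.40  path d0:H3→d1:-→d2:H1→d3:-→d4:-→d5:-→d6:-→d7:-→d8:H0→d9:H3→d10:-→d11:-→d12:-→d13:-→d14:-→d15:-→d16:H3  best=H3
  + 30.96.0.0/11 (H0) depth=11
  ? 252.181.143.251  path d0:H3→d1:-  best=H3
  ? 6.159.198.218  path d0:H3→d1:-→d2:H1→d3:-  best=H1

== LOOKUPS ==
["H1","H0","H2","H2","H2","H2","H1","H2","H3","H3","H3","H3","H1"]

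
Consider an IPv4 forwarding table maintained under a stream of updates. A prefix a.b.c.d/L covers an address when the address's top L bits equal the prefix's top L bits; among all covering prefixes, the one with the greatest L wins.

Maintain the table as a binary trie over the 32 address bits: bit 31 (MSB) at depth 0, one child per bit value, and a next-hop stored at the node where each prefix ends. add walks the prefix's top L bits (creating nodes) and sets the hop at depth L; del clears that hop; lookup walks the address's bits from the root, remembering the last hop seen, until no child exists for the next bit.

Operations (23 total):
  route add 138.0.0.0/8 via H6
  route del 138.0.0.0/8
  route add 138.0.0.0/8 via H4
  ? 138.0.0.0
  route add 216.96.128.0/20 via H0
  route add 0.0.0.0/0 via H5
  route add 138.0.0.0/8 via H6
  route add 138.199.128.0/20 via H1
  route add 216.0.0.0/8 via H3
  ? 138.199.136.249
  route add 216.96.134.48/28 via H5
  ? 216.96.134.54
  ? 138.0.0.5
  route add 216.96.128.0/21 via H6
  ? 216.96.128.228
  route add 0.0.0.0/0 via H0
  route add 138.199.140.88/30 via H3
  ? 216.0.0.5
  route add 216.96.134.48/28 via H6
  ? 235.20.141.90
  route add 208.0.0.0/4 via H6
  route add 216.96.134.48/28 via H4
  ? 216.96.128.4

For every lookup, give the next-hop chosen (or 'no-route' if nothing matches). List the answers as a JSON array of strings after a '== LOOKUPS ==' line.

Trace:
  add 138.0.0.0/8 -> H6 at depth 8
  del 138.0.0.0/8 (clear depth 8)
  add 138.0.0.0/8 -> H4 at depth 8
  lookup 138.0.0.0: bits 10001010 walk d0:-→d1:-→d2:-→d3:-→d4:-→d5:-→d6:-→d7:-→d8:H4 -> H4
  add 216.96.128.0/20 -> H0 at depth 20
  add 0.0.0.0/0 -> H5 at depth 0
  add 138.0.0.0/8 -> H6 at depth 8
  add 138.199.128.0/20 -> H1 at depth 20
  add 216.0.0.0/8 -> H3 at depth 8
  lookup 138.199.136.249: bits 10001010110001111000 walk d0:H5→d1:-→d2:-→d3:-→d4:-→d5:-→d6:-→d7:-→d8:H6→d9:-→d10:-→d11:-→d12:-→d13:-→d14:-→d15:-→d16:-→d17:-→d18:-→d19:-→d20:H1 -> H1
  add 216.96.134.48/28 -> H5 at depth 28
  lookup 216.96.134.54: bits 1101100001100000100001100011 walk d0:H5→d1:-→d2:-→d3:-→d4:-→d5:-→d6:-→d7:-→d8:H3→d9:-→d10:-→d11:-→d12:-→d13:-→d14:-→d15:-→d16:-→d17:-→d18:-→d19:-→d20:H0→d21:-→d22:-→d23:-→d24:-→d25:-→d26:-→d27:-→d28:H5 -> H5
  lookup 138.0.0.5: bits 10001010 walk d0:H5→d1:-→d2:-→d3:-→d4:-→d5:-→d6:-→d7:-→d8:H6 -> H6
  add 216.96.128.0/21 -> H6 at depth 21
  lookup 216.96.128.228: bits 110110000110000010000 walk d0:H5→d1:-→d2:-→d3:-→d4:-→d5:-→d6:-→d7:-→d8:H3→d9:-→d10:-→d11:-→d12:-→d13:-→d14:-→d15:-→d16:-→d17:-→d18:-→d19:-→d20:H0→d21:H6 -> H6
  add 0.0.0.0/0 -> H0 at depth 0
  add 138.199.140.88/30 -> H3 at depth 30
  lookup 216.0.0.5: bits 110110000 walk d0:H0→d1:-→d2:-→d3:-→d4:-→d5:-→d6:-→d7:-→d8:H3→d9:- -> H3
  add 216.96.134.48/28 -> H6 at depth 28
  lookup 235.20.141.90: bits 11 walk d0:H0→d1:-→d2:- -> H0
  add 208.0.0.0/4 -> H6 at depth 4
  add 216.96.134.48/28 -> H4 at depth 28
  lookup 216.96.128.4: bits 110110000110000010000 walk d0:H0→d1:-→d2:-→d3:-→d4:H6→d5:-→d6:-→d7:-→d8:H3→d9:-→d10:-→d11:-→d12:-→d13:-→d14:-→d15:-→d16:-→d17:-→d18:-→d19:-→d20:H0→d21:H6 -> H6

== LOOKUPS ==
["H4","H1","H5","H6","H6","H3","H0","H6"]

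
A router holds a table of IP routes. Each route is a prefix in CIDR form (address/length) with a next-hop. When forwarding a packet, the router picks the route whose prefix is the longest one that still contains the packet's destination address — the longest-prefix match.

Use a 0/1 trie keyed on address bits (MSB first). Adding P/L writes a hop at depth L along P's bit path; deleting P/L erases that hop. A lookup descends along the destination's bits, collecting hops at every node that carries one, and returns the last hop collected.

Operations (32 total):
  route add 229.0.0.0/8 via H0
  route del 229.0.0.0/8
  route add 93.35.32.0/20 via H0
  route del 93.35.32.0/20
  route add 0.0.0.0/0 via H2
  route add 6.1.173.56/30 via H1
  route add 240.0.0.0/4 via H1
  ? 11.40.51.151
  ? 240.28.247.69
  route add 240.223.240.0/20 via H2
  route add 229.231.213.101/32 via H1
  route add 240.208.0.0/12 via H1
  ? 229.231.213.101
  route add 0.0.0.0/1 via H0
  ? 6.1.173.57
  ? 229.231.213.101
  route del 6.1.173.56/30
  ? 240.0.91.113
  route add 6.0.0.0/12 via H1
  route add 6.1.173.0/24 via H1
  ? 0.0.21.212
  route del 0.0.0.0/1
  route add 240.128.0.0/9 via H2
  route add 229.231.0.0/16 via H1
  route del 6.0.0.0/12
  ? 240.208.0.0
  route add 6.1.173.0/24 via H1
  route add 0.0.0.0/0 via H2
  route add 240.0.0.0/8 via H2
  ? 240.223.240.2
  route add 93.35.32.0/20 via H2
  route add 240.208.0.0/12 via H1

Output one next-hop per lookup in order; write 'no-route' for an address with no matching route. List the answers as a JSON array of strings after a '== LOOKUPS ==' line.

Trace:
  + 229.0.0.0/8 (H0) depth=8
  del 229.0.0.0/8 (clear depth 8)
  + 93.35.32.0/20 (H0) depth=20
  del 93.35.32.0/20 (clear depth 20)
  + 0.0.0.0/0 (H2) depth=0
  + 6.1.173.56/30 (H1) depth=30
  + 240.0.0.0/4 (H1) depth=4
  lookup 11.40.51.151: bits 0000 walk d0:H2→d1:-→d2:-→d3:-→d4:- -> H2
  lookup 240.28.247.69: bits 1111 walk d0:H2→d1:-→d2:-→d3:-→d4:H1 -> H1
  + 240.223.240.0/20 (H2) depth=20
  + 229.231.213.101/32 (H1) depth=32
  + 240.208.0.0/12 (H1) depth=12
  lookup 229.231.213.101: bits 11100101111001111101010101100101 walk d0:H2→d1:-→d2:-→d3:-→d4:-→d5:-→d6:-→d7:-→d8:-→d9:-→d10:-→d11:-→d12:-→d13:-→d14:-→d15:-→d16:-→d17:-→d18:-→d19:-→d20:-→d21:-→d22:-→d23:-→d24:-→d25:-→d26:-→d27:-→d28:-→d29:-→d30:-→d31:-→d32:H1 -> H1
  + 0.0.0.0/1 (H0) depth=1
  lookup 6.1.173.57: bits 000001100000000110101101001110 walk d0:H2→d1:H0→d2:-→d3:-→d4:-→d5:-→d6:-→d7:-→d8:-→d9:-→d10:-→d11:-→d12:-→d13:-→d14:-→d15:-→d16:-→d17:-→d18:-→d19:-→d20:-→d21:-→d22:-→d23:-→d24:-→d25:-→d26:-→d27:-→d28:-→d29:-→d30:H1 -> H1
  lookup 229.231.213.101: bits 11100101111001111101010101100101 walk d0:H2→d1:-→d2:-→d3:-→d4:-→d5:-→d6:-→d7:-→d8:-→d9:-→d10:-→d11:-→d12:-→d13:-→d14:-→d15:-→d16:-→d17:-→d18:-→d19:-→d20:-→d21:-→d22:-→d23:-→d24:-→d25:-→d26:-→d27:-→d28:-→d29:-→d30:-→d31:-→d32:H1 -> H1
  del 6.1.173.56/30 (clear depth 30)
  lookup 240.0.91.113: bits 11110000 walk d0:H2→d1:-→d2:-→d3:-→d4:H1→d5:-→d6:-→d7:-→d8:- -> H1
  + 6.0.0.0/12 (H1) depth=12
  + 6.1.173.0/24 (H1) depth=24
  lookup 0.0.21.212: bits 00000 walk d0:H2→d1:H0→d2:-→d3:-→d4:-→d5:- -> H0
  del 0.0.0.0/1 (clear depth 1)
  + 240.128.0.0/9 (H2) depth=9
  + 229.231.0.0/16 (H1) depth=16
  del 6.0.0.0/12 (clear depth 12)
  lookup 240.208.0.0: bits 111100001101 walk d0:H2→d1:-→d2:-→d3:-→d4:H1→d5:-→d6:-→d7:-→d8:-→d9:H2→d10:-→d11:-→d12:H1 -> H1
  + 6.1.173.0/24 (H1) depth=24
  + 0.0.0.0/0 (H2) depth=0
  + 240.0.0.0/8 (H2) depth=8
  lookup 240.223.240.2: bits 11110000110111111111 walk d0:H2→d1:-→d2:-→d3:-→d4:H1→d5:-→d6:-→d7:-→d8:H2→d9:H2→d10:-→d11:-→d12:H1→d13:-→d14:-→d15:-→d16:-→d17:-→d18:-→d19:-→d20:H2 -> H2
  + 93.35.32.0/20 (H2) depth=20
  + 240.208.0.0/12 (H1) depth=12

== LOOKUPS ==
["H2","H1","H1","H1","H1","H1","H0","H1","H2"]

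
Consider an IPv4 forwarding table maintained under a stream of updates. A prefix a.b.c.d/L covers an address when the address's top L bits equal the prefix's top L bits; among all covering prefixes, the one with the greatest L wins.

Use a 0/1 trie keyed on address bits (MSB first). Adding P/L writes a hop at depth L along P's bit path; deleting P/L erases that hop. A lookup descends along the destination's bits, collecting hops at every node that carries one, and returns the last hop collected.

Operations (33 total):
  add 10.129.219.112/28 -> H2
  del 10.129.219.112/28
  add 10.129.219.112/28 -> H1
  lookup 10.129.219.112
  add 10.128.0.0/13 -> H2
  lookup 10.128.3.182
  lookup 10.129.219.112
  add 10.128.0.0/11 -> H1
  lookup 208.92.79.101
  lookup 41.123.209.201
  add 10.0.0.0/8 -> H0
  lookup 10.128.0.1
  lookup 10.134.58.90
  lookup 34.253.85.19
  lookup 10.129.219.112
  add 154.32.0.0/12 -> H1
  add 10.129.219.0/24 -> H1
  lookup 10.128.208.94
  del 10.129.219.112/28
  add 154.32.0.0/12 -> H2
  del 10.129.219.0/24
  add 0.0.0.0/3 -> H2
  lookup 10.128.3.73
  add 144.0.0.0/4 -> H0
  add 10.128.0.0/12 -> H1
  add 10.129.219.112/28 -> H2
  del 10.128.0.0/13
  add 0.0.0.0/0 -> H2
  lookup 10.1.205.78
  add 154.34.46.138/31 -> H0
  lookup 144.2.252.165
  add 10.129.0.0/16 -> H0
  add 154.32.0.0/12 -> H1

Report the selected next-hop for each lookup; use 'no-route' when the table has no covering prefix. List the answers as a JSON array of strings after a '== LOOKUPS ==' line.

Trace:
  add 10.129.219.112/28 -> H2 at depth 28
  - 10.129.219.112/28 clear@28
  add 10.129.219.112/28 -> H1 at depth 28
  Q 10.129.219.112: descend 0000101010000001110110110111 ; hops seen [H1] ; pick H1
  add 10.128.0.0/13 -> H2 at depth 13
  Q 10.128.3.182: descend 000010101000000 ; hops seen [H2] ; pick H2
  Q 10.129.219.112: descend 0000101010000001110110110111 ; hops seen [H2,H1] ; pick H1
  add 10.128.0.0/11 -> H1 at depth 11
  Q 208.92.79.101: descend ε ; hops seen [∅] ; pick no-route
  Q 41.123.209.201: descend 00 ; hops seen [∅] ; pick no-route
  add 10.0.0.0/8 -> H0 at depth 8
  Q 10.128.0.1: descend 000010101000000 ; hops seen [H0,H1,H2] ; pick H2
  Q 10.134.58.90: descend 0000101010000 ; hops seen [H0,H1,H2] ; pick H2
  Q 34.253.85.19: descend 00 ; hops seen [∅] ; pick no-route
  Q 10.129.219.112: descend 0000101010000001110110110111 ; hops seen [H0,H1,H2,H1] ; pick H1
  add 154.32.0.0/12 -> H1 at depth 12
  add 10.129.219.0/24 -> H1 at depth 24
  Q 10.128.208.94: descend 000010101000000 ; hops seen [H0,H1,H2] ; pick H2
  - 10.129.219.112/28 clear@28
  add 154.32.0.0/12 -> H2 at depth 12
  - 10.129.219.0/24 clear@24
  add 0.0.0.0/3 -> H2 at depth 3
  Q 10.128.3.73: descend 000010101000000 ; hops seen [H2,H0,H1,H2] ; pick H2
  add 144.0.0.0/4 -> H0 at depth 4
  add 10.128.0.0/12 -> H1 at depth 12
  add 10.129.219.112/28 -> H2 at depth 28
  - 10.128.0.0/13 clear@13
  add 0.0.0.0/0 -> H2 at depth 0
  Q 10.1.205.78: descend 00001010 ; hops seen [H2,H2,H0] ; pick H0
  add 154.34.46.138/31 -> H0 at depth 31
  Q 144.2.252.165: descend 1001 ; hops seen [H2,H0] ; pick H0
  add 10.129.0.0/16 -> H0 at depth 16
  add 154.32.0.0/12 -> H1 at depth 12

== LOOKUPS ==
["H1","H2","H1","no-route","no-route","H2","H2","no-route","H1","H2","H2","H0","H0"]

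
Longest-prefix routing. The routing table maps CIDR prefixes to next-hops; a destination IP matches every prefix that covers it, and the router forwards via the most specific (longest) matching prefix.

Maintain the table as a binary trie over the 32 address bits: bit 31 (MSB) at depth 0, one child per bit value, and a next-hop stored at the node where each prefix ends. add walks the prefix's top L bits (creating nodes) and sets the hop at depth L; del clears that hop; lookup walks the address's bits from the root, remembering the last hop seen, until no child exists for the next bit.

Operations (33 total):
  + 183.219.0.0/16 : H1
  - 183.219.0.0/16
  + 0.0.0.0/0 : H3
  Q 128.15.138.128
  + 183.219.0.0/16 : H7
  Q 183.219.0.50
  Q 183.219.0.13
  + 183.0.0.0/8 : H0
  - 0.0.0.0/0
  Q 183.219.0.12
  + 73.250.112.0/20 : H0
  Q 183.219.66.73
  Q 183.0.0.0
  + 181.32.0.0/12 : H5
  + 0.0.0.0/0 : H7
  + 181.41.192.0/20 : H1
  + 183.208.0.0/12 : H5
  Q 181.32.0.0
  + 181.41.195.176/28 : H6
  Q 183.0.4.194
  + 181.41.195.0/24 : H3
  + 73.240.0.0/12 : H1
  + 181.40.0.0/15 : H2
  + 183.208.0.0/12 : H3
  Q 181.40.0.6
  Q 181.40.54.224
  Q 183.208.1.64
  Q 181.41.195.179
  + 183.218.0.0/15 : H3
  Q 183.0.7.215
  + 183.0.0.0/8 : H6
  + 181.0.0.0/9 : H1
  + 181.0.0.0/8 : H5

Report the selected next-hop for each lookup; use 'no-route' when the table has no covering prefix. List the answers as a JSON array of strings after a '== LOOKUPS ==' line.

Trace:
  add 183.219.0.0/16 -> H1 at depth 16
  del 183.219.0.0/16 (clear depth 16)
  add 0.0.0.0/0 -> H3 at depth 0
  lookup 128.15.138.128: bits 10 walk d0:H3→d1:-→d2:- -> H3
  add 183.219.0.0/16 -> H7 at depth 16
  lookup 183.219.0.50: bits 1011011111011011 walk d0:H3→d1:-→d2:-→d3:-→d4:-→d5:-→d6:-→d7:-→d8:-→d9:-→d10:-→d11:-→d12:-→d13:-→d14:-→d15:-→d16:H7 -> H7
  lookup 183.219.0.13: bits 1011011111011011 walk d0:H3→d1:-→d2:-→d3:-→d4:-→d5:-→d6:-→d7:-→d8:-→d9:-→d10:-→d11:-→d12:-→d13:-→d14:-→d15:-→d16:H7 -> H7
  add 183.0.0.0/8 -> H0 at depth 8
  del 0.0.0.0/0 (clear depth 0)
  lookup 183.219.0.12: bits 1011011111011011 walk d0:-→d1:-→d2:-→d3:-→d4:-→d5:-→d6:-→d7:-→d8:H0→d9:-→d10:-→d11:-→d12:-→d13:-→d14:-→d15:-→d16:H7 -> H7
  add 73.250.112.0/20 -> H0 at depth 20
  lookup 183.219.66.73: bits 1011011111011011 walk d0:-→d1:-→d2:-→d3:-→d4:-→d5:-→d6:-→d7:-→d8:H0→d9:-→d10:-→d11:-→d12:-→d13:-→d14:-→d15:-→d16:H7 -> H7
  lookup 183.0.0.0: bits 10110111 walk d0:-→d1:-→d2:-→d3:-→d4:-→d5:-→d6:-→d7:-→d8:H0 -> H0
  add 181.32.0.0/12 -> H5 at depth 12
  add 0.0.0.0/0 -> H7 at depth 0
  add 181.41.192.0/20 -> H1 at depth 20
  add 183.208.0.0/12 -> H5 at depth 12
  lookup 181.32.0.0: bits 101101010010 walk d0:H7→d1:-→d2:-→d3:-→d4:-→d5:-→d6:-→d7:-→d8:-→d9:-→d10:-→d11:-→d12:H5 -> H5
  add 181.41.195.176/28 -> H6 at depth 28
  lookup 183.0.4.194: bits 10110111 walk d0:H7→d1:-→d2:-→d3:-→d4:-→d5:-→d6:-→d7:-→d8:H0 -> H0
  add 181.41.195.0/24 -> H3 at depth 24
  add 73.240.0.0/12 -> H1 at depth 12
  add 181.40.0.0/15 -> H2 at depth 15
  add 183.208.0.0/12 -> H3 at depth 12
  lookup 181.40.0.6: bits 101101010010100 walk d0:H7→d1:-→d2:-→d3:-→d4:-→d5:-→d6:-→d7:-→d8:-→d9:-→d10:-→d11:-→d12:H5→d13:-→d14:-→d15:H2 -> H2
  lookup 181.40.54.224: bits 101101010010100 walk d0:H7→d1:-→d2:-→d3:-→d4:-→d5:-→d6:-→d7:-→d8:-→d9:-→d10:-→d11:-→d12:H5→d13:-→d14:-→d15:H2 -> H2
  lookup 183.208.1.64: bits 101101111101 walk d0:H7→d1:-→d2:-→d3:-→d4:-→d5:-→d6:-→d7:-→d8:H0→d9:-→d10:-→d11:-→d12:H3 -> H3
  lookup 181.41.195.179: bits 1011010100101001110000111011 walk d0:H7→d1:-→d2:-→d3:-→d4:-→d5:-→d6:-→d7:-→d8:-→d9:-→d10:-→d11:-→d12:H5→d13:-→d14:-→d15:H2→d16:-→d17:-→d18:-→d19:-→d20:H1→d21:-→d22:-→d23:-→d24:H3→d25:-→d26:-→d27:-→d28:H6 -> H6
  add 183.218.0.0/15 -> H3 at depth 15
  lookup 183.0.7.215: bits 10110111 walk d0:H7→d1:-→d2:-→d3:-→d4:-→d5:-→d6:-→d7:-→d8:H0 -> H0
  add 183.0.0.0/8 -> H6 at depth 8
  add 181.0.0.0/9 -> H1 at depth 9
  add 181.0.0.0/8 -> H5 at depth 8

== LOOKUPS ==
["H3","H7","H7","H7","H7","H0","H5","H0","H2","H2","H3","H6","H0"]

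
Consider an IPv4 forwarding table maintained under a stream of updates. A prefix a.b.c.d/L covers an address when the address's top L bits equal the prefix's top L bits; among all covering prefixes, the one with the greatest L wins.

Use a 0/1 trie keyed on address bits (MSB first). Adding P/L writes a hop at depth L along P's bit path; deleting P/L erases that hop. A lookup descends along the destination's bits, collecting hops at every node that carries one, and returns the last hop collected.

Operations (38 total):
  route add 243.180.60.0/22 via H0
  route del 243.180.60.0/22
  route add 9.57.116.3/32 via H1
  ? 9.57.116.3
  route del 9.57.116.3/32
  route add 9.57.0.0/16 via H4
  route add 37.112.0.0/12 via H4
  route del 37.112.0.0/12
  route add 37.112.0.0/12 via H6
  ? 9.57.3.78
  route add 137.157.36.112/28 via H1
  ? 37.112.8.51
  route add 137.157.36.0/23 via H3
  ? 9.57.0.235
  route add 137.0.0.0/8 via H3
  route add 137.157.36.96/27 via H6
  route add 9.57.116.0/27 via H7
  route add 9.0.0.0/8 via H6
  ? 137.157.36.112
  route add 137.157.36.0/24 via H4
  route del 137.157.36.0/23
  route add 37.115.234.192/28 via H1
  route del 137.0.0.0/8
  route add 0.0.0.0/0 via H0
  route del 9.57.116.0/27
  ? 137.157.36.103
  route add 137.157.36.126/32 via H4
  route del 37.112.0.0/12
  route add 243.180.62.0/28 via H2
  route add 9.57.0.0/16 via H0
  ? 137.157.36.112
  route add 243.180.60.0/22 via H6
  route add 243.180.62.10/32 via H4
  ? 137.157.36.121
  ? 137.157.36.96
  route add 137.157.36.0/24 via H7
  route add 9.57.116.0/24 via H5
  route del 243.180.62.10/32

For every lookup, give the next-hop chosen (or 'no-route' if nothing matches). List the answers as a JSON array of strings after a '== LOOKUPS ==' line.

Process each operation:
  + 243.180.60.0/22 (H0) depth=22
  del 243.180.60.0/22 (clear depth 22)
  + 9.57.116.3/32 (H1) depth=32
  lookup 9.57.116.3: bits 00001001001110010111010000000011 walk d0:-→d1:-→d2:-→d3:-→d4:-→d5:-→d6:-→d7:-→d8:-→d9:-→d10:-→d11:-→d12:-→d13:-→d14:-→d15:-→d16:-→d17:-→d18:-→d19:-→d20:-→d21:-→d22:-→d23:-→d24:-→d25:-→d26:-→d27:-→d28:-→d29:-→d30:-→d31:-→d32:H1 -> H1
  del 9.57.116.3/32 (clear depth 32)
  + 9.57.0.0/16 (H4) depth=16
  + 37.112.0.0/12 (H4) depth=12
  del 37.112.0.0/12 (clear depth 12)
  + 37.112.0.0/12 (H6) depth=12
  lookup 9.57.3.78: bits 00001001001110010 walk d0:-→d1:-→d2:-→d3:-→d4:-→d5:-→d6:-→d7:-→d8:-→d9:-→d10:-→d11:-→d12:-→d13:-→d14:-→d15:-→d16:H4→d17:- -> H4
  + 137.157.36.112/28 (H1) depth=28
  lookup 37.112.8.51: bits 001001010111 walk d0:-→d1:-→d2:-→d3:-→d4:-→d5:-→d6:-→d7:-→d8:-→d9:-→d10:-→d11:-→d12:H6 -> H6
  + 137.157.36.0/23 (H3) depth=23
  lookup 9.57.0.235: bits 00001001001110010 walk d0:-→d1:-→d2:-→d3:-→d4:-→d5:-→d6:-→d7:-→d8:-→d9:-→d10:-→d11:-→d12:-→d13:-→d14:-→d15:-→d16:H4→d17:- -> H4
  + 137.0.0.0/8 (H3) depth=8
  + 137.157.36.96/27 (H6) depth=27
  + 9.57.116.0/27 (H7) depth=27
  + 9.0.0.0/8 (H6) depth=8
  lookup 137.157.36.112: bits 1000100110011101001001000111 walk d0:-→d1:-→d2:-→d3:-→d4:-→d5:-→d6:-→d7:-→d8:H3→d9:-→d10:-→d11:-→d12:-→d13:-→d14:-→d15:-→d16:-→d17:-→d18:-→d19:-→d20:-→d21:-→d22:-→d23:H3→d24:-→d25:-→d26:-→d27:H6→d28:H1 -> H1
  + 137.157.36.0/24 (H4) depth=24
  del 137.157.36.0/23 (clear depth 23)
  + 37.115.234.192/28 (H1) depth=28
  del 137.0.0.0/8 (clear depth 8)
  + 0.0.0.0/0 (H0) depth=0
  del 9.57.116.0/27 (clear depth 27)
  lookup 137.157.36.103: bits 100010011001110100100100011 walk d0:H0→d1:-→d2:-→d3:-→d4:-→d5:-→d6:-→d7:-→d8:-→d9:-→d10:-→d11:-→d12:-→d13:-→d14:-→d15:-→d16:-→d17:-→d18:-→d19:-→d20:-→d21:-→d22:-→d23:-→d24:H4→d25:-→d26:-→d27:H6 -> H6
  + 137.157.36.126/32 (H4) depth=32
  del 37.112.0.0/12 (clear depth 12)
  + 243.180.62.0/28 (H2) depth=28
  + 9.57.0.0/16 (H0) depth=16
  lookup 137.157.36.112: bits 1000100110011101001001000111 walk d0:H0→d1:-→d2:-→d3:-→d4:-→d5:-→d6:-→d7:-→d8:-→d9:-→d10:-→d11:-→d12:-→d13:-→d14:-→d15:-→d16:-→d17:-→d18:-→d19:-→d20:-→d21:-→d22:-→d23:-→d24:H4→d25:-→d26:-→d27:H6→d28:H1 -> H1
  + 243.180.60.0/22 (H6) depth=22
  + 243.180.62.10/32 (H4) depth=32
  lookup 137.157.36.121: bits 10001001100111010010010001111 walk d0:H0→d1:-→d2:-→d3:-→d4:-→d5:-→d6:-→d7:-→d8:-→d9:-→d10:-→d11:-→d12:-→d13:-→d14:-→d15:-→d16:-→d17:-→d18:-→d19:-→d20:-→d21:-→d22:-→d23:-→d24:H4→d25:-→d26:-→d27:H6→d28:H1→d29:- -> H1
  lookup 137.157.36.96: bits 100010011001110100100100011 walk d0:H0→d1:-→d2:-→d3:-→d4:-→d5:-→d6:-→d7:-→d8:-→d9:-→d10:-→d11:-→d12:-→d13:-→d14:-→d15:-→d16:-→d17:-→d18:-→d19:-→d20:-→d21:-→d22:-→d23:-→d24:H4→d25:-→d26:-→d27:H6 -> H6
  + 137.157.36.0/24 (H7) depth=24
  + 9.57.116.0/24 (H5) depth=24
  del 243.180.62.10/32 (clear depth 32)

== LOOKUPS ==
["H1","H4","H6","H4","H1","H6","H1","H1","H6"]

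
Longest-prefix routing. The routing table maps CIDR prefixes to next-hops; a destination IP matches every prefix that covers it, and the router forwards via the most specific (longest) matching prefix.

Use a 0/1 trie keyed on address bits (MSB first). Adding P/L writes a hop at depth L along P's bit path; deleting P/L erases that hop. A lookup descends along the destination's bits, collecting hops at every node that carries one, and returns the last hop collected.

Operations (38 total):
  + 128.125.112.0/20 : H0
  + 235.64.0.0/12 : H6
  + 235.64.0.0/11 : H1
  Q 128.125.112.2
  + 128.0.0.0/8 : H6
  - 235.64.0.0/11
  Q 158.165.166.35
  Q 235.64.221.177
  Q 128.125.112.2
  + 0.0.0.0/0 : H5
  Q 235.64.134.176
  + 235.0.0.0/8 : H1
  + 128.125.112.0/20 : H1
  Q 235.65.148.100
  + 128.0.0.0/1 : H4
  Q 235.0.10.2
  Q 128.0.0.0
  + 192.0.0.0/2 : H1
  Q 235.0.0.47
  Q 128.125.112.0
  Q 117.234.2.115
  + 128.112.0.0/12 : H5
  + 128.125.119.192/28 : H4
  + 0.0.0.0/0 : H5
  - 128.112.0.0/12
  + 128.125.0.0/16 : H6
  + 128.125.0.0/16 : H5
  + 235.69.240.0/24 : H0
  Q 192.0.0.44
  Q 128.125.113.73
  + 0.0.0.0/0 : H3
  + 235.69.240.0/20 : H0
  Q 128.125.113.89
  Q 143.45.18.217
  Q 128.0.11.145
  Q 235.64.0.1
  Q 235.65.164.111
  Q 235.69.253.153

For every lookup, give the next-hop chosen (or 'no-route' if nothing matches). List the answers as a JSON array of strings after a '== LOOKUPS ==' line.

Apply in order:
  add 128.125.112.0/20 -> H0 at depth 20
  add 235.64.0.0/12 -> H6 at depth 12
  add 235.64.0.0/11 -> H1 at depth 11
  ? 128.125.112.2  path d0:-→d1:-→d2:-→d3:-→d4:-→d5:-→d6:-→d7:-→d8:-→d9:-→d10:-→d11:-→d12:-→d13:-→d14:-→d15:-→d16:-→d17:-→d18:-→d19:-→d20:H0  best=H0
  add 128.0.0.0/8 -> H6 at depth 8
  - 235.64.0.0/11 clear@11
  ? 158.165.166.35  path d0:-→d1:-→d2:-→d3:-  best=no-route
  ? 235.64.221.177  path d0:-→d1:-→d2:-→d3:-→d4:-→d5:-→d6:-→d7:-→d8:-→d9:-→d10:-→d11:-→d12:H6  best=H6
  ? 128.125.112.2  path d0:-→d1:-→d2:-→d3:-→d4:-→d5:-→d6:-→d7:-→d8:H6→d9:-→d10:-→d11:-→d12:-→d13:-→d14:-→d15:-→d16:-→d17:-→d18:-→d19:-→d20:H0  best=H0
  add 0.0.0.0/0 -> H5 at depth 0
  ? 235.64.134.176  path d0:H5→d1:-→d2:-→d3:-→d4:-→d5:-→d6:-→d7:-→d8:-→d9:-→d10:-→d11:-→d12:H6  best=H6
  add 235.0.0.0/8 -> H1 at depth 8
  add 128.125.112.0/20 -> H1 at depth 20
  ? 235.65.148.100  path d0:H5→d1:-→d2:-→d3:-→d4:-→d5:-→d6:-→d7:-→d8:H1→d9:-→d10:-→d11:-→d12:H6  best=H6
  add 128.0.0.0/1 -> H4 at depth 1
  ? 235.0.10.2  path d0:H5→d1:H4→d2:-→d3:-→d4:-→d5:-→d6:-→d7:-→d8:H1→d9:-  best=H1
  ? 128.0.0.0  path d0:H5→d1:H4→d2:-→d3:-→d4:-→d5:-→d6:-→d7:-→d8:H6→d9:-  best=H6
  add 192.0.0.0/2 -> H1 at depth 2
  ? 235.0.0.47  path d0:H5→d1:H4→d2:H1→d3:-→d4:-→d5:-→d6:-→d7:-→d8:H1→d9:-  best=H1
  ? 128.125.112.0  path d0:H5→d1:H4→d2:-→d3:-→d4:-→d5:-→d6:-→d7:-→d8:H6→d9:-→d10:-→d11:-→d12:-→d13:-→d14:-→d15:-→d16:-→d17:-→d18:-→d19:-→d20:H1  best=H1
  ? 117.234.2.115  path d0:H5  best=H5
  add 128.112.0.0/12 -> H5 at depth 12
  add 128.125.119.192/28 -> H4 at depth 28
  add 0.0.0.0/0 -> H5 at depth 0
  - 128.112.0.0/12 clear@12
  add 128.125.0.0/16 -> H6 at depth 16
  add 128.125.0.0/16 -> H5 at depth 16
  add 235.69.240.0/24 -> H0 at depth 24
  ? 192.0.0.44  path d0:H5→d1:H4→d2:H1  best=H1
  ? 128.125.113.73  path d0:H5→d1:H4→d2:-→d3:-→d4:-→d5:-→d6:-→d7:-→d8:H6→d9:-→d10:-→d11:-→d12:-→d13:-→d14:-→d15:-→d16:H5→d17:-→d18:-→d19:-→d20:H1→d21:-  best=H1
  add 0.0.0.0/0 -> H3 at depth 0
  add 235.69.240.0/20 -> H0 at depth 20
  ? 128.125.113.89  path d0:H3→d1:H4→d2:-→d3:-→d4:-→d5:-→d6:-→d7:-→d8:H6→d9:-→d10:-→d11:-→d12:-→d13:-→d14:-→d15:-→d16:H5→d17:-→d18:-→d19:-→d20:H1→d21:-  best=H1
  ? 143.45.18.217  path d0:H3→d1:H4→d2:-→d3:-→d4:-  best=H4
  ? 128.0.11.145  path d0:H3→d1:H4→d2:-→d3:-→d4:-→d5:-→d6:-→d7:-→d8:H6→d9:-  best=H6
  ? 235.64.0.1  path d0:H3→d1:H4→d2:H1→d3:-→d4:-→d5:-→d6:-→d7:-→d8:H1→d9:-→d10:-→d11:-→d12:H6→d13:-  best=H6
  ? 235.65.164.111  path d0:H3→d1:H4→d2:H1→d3:-→d4:-→d5:-→d6:-→d7:-→d8:H1→d9:-→d10:-→d11:-→d12:H6→d13:-  best=H6
  ? 235.69.253.153  path d0:H3→d1:H4→d2:H1→d3:-→d4:-→d5:-→d6:-→d7:-→d8:H1→d9:-→d10:-→d11:-→d12:H6→d13:-→d14:-→d15:-→d16:-→d17:-→d18:-→d19:-→d20:H0  best=H0

== LOOKUPS ==
["H0","no-route","H6","H0","H6","H6","H1","H6","H1","H1","H5","H1","H1","H1","H4","H6","H6","H6","H0"]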